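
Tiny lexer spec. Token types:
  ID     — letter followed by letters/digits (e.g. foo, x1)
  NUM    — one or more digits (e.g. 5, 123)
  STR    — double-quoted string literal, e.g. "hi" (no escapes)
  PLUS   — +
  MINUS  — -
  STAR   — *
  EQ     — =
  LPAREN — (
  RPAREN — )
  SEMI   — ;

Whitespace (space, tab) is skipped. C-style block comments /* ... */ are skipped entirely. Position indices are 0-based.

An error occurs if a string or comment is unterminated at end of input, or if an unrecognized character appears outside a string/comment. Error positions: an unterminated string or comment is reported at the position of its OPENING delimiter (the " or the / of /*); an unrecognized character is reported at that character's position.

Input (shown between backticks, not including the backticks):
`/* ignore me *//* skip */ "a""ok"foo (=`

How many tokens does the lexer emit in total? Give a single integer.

pos=0: enter COMMENT mode (saw '/*')
exit COMMENT mode (now at pos=15)
pos=15: enter COMMENT mode (saw '/*')
exit COMMENT mode (now at pos=25)
pos=26: enter STRING mode
pos=26: emit STR "a" (now at pos=29)
pos=29: enter STRING mode
pos=29: emit STR "ok" (now at pos=33)
pos=33: emit ID 'foo' (now at pos=36)
pos=37: emit LPAREN '('
pos=38: emit EQ '='
DONE. 5 tokens: [STR, STR, ID, LPAREN, EQ]

Answer: 5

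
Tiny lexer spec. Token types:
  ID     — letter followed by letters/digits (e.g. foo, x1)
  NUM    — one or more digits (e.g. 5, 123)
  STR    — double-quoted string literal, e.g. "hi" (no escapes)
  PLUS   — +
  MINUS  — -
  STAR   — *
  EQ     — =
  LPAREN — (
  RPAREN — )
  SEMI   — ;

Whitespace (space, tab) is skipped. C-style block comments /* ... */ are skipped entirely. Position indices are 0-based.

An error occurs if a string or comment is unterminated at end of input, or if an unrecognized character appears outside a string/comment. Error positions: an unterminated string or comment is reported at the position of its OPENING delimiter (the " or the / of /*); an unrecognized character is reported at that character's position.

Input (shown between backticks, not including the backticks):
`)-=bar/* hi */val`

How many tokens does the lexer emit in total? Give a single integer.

pos=0: emit RPAREN ')'
pos=1: emit MINUS '-'
pos=2: emit EQ '='
pos=3: emit ID 'bar' (now at pos=6)
pos=6: enter COMMENT mode (saw '/*')
exit COMMENT mode (now at pos=14)
pos=14: emit ID 'val' (now at pos=17)
DONE. 5 tokens: [RPAREN, MINUS, EQ, ID, ID]

Answer: 5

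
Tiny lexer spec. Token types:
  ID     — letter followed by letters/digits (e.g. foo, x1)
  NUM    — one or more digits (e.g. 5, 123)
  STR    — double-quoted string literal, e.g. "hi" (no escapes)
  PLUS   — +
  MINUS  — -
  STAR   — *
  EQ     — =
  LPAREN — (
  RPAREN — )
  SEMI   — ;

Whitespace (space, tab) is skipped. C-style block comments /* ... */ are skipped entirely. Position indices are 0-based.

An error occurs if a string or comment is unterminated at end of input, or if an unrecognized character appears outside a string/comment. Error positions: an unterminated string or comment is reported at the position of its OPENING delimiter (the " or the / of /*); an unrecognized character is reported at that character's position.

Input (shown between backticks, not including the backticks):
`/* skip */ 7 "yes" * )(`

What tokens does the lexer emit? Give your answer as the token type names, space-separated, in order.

Answer: NUM STR STAR RPAREN LPAREN

Derivation:
pos=0: enter COMMENT mode (saw '/*')
exit COMMENT mode (now at pos=10)
pos=11: emit NUM '7' (now at pos=12)
pos=13: enter STRING mode
pos=13: emit STR "yes" (now at pos=18)
pos=19: emit STAR '*'
pos=21: emit RPAREN ')'
pos=22: emit LPAREN '('
DONE. 5 tokens: [NUM, STR, STAR, RPAREN, LPAREN]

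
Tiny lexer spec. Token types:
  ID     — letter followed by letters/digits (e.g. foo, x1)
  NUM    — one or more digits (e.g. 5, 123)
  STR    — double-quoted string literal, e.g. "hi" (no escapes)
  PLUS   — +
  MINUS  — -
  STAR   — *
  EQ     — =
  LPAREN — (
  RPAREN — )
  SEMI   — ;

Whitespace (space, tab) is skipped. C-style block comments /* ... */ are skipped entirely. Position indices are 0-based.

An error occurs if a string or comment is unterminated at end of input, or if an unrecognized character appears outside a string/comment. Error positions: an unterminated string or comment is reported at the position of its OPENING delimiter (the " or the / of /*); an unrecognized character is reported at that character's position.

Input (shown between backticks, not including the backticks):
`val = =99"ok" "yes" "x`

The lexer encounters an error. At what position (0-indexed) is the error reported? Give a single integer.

pos=0: emit ID 'val' (now at pos=3)
pos=4: emit EQ '='
pos=6: emit EQ '='
pos=7: emit NUM '99' (now at pos=9)
pos=9: enter STRING mode
pos=9: emit STR "ok" (now at pos=13)
pos=14: enter STRING mode
pos=14: emit STR "yes" (now at pos=19)
pos=20: enter STRING mode
pos=20: ERROR — unterminated string

Answer: 20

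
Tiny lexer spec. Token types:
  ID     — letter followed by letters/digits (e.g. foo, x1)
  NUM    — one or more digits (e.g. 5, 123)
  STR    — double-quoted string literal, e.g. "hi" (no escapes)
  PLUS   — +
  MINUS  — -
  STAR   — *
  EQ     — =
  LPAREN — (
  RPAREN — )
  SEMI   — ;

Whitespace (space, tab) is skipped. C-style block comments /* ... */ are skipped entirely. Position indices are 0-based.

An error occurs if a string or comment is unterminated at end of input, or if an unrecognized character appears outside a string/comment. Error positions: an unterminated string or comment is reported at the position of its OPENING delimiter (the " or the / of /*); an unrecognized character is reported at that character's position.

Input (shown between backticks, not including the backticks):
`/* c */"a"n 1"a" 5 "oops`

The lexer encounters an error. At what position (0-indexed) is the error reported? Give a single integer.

pos=0: enter COMMENT mode (saw '/*')
exit COMMENT mode (now at pos=7)
pos=7: enter STRING mode
pos=7: emit STR "a" (now at pos=10)
pos=10: emit ID 'n' (now at pos=11)
pos=12: emit NUM '1' (now at pos=13)
pos=13: enter STRING mode
pos=13: emit STR "a" (now at pos=16)
pos=17: emit NUM '5' (now at pos=18)
pos=19: enter STRING mode
pos=19: ERROR — unterminated string

Answer: 19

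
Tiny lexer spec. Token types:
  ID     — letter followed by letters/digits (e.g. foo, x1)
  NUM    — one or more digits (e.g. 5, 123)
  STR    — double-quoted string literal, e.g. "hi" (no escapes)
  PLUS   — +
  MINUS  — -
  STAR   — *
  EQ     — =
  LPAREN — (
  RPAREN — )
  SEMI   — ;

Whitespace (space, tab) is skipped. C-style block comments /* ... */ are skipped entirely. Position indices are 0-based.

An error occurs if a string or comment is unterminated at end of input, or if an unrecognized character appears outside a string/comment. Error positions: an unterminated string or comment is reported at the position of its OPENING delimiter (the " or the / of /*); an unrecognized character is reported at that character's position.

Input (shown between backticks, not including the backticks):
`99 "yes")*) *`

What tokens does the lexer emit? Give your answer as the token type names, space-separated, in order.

pos=0: emit NUM '99' (now at pos=2)
pos=3: enter STRING mode
pos=3: emit STR "yes" (now at pos=8)
pos=8: emit RPAREN ')'
pos=9: emit STAR '*'
pos=10: emit RPAREN ')'
pos=12: emit STAR '*'
DONE. 6 tokens: [NUM, STR, RPAREN, STAR, RPAREN, STAR]

Answer: NUM STR RPAREN STAR RPAREN STAR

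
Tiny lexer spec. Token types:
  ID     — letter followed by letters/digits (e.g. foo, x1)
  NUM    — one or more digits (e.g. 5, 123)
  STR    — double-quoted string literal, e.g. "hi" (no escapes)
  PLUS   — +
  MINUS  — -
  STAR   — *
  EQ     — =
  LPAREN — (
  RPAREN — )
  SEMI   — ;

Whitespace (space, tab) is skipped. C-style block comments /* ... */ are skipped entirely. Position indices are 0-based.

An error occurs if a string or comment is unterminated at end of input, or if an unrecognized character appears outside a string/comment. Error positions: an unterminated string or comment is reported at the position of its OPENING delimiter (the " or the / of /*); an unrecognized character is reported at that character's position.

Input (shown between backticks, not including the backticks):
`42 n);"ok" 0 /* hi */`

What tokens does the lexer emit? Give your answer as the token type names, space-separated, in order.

Answer: NUM ID RPAREN SEMI STR NUM

Derivation:
pos=0: emit NUM '42' (now at pos=2)
pos=3: emit ID 'n' (now at pos=4)
pos=4: emit RPAREN ')'
pos=5: emit SEMI ';'
pos=6: enter STRING mode
pos=6: emit STR "ok" (now at pos=10)
pos=11: emit NUM '0' (now at pos=12)
pos=13: enter COMMENT mode (saw '/*')
exit COMMENT mode (now at pos=21)
DONE. 6 tokens: [NUM, ID, RPAREN, SEMI, STR, NUM]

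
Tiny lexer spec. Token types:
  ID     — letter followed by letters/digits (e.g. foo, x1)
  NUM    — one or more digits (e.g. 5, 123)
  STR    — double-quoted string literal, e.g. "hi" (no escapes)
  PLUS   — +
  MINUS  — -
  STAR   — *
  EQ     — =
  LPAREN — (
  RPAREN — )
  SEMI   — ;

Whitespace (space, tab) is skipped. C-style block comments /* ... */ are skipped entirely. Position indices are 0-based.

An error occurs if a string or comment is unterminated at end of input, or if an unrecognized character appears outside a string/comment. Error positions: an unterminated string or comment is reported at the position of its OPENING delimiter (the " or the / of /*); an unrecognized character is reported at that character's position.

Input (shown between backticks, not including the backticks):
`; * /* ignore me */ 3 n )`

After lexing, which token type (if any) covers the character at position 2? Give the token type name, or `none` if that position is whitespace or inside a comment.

Answer: STAR

Derivation:
pos=0: emit SEMI ';'
pos=2: emit STAR '*'
pos=4: enter COMMENT mode (saw '/*')
exit COMMENT mode (now at pos=19)
pos=20: emit NUM '3' (now at pos=21)
pos=22: emit ID 'n' (now at pos=23)
pos=24: emit RPAREN ')'
DONE. 5 tokens: [SEMI, STAR, NUM, ID, RPAREN]
Position 2: char is '*' -> STAR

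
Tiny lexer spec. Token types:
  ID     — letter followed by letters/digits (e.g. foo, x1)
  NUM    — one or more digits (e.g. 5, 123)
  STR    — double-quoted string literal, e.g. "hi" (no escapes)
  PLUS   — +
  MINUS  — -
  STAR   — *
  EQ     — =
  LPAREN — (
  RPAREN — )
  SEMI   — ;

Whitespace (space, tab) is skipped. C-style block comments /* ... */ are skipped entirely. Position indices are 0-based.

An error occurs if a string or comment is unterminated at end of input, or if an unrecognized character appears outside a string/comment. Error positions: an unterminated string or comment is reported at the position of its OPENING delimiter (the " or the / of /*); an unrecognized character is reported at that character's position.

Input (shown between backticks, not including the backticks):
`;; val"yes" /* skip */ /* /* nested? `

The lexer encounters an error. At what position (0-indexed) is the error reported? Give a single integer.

pos=0: emit SEMI ';'
pos=1: emit SEMI ';'
pos=3: emit ID 'val' (now at pos=6)
pos=6: enter STRING mode
pos=6: emit STR "yes" (now at pos=11)
pos=12: enter COMMENT mode (saw '/*')
exit COMMENT mode (now at pos=22)
pos=23: enter COMMENT mode (saw '/*')
pos=23: ERROR — unterminated comment (reached EOF)

Answer: 23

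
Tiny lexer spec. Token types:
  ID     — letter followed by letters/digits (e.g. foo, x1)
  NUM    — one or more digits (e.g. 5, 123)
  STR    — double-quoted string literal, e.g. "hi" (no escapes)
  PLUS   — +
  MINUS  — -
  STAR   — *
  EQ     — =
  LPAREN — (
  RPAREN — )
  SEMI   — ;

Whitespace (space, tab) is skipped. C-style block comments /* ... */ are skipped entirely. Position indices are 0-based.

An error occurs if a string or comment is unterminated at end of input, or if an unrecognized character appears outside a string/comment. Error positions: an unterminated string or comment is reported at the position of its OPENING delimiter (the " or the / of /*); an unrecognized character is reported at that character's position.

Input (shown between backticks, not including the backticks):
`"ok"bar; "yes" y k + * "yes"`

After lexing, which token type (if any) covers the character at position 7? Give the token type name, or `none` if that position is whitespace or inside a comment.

pos=0: enter STRING mode
pos=0: emit STR "ok" (now at pos=4)
pos=4: emit ID 'bar' (now at pos=7)
pos=7: emit SEMI ';'
pos=9: enter STRING mode
pos=9: emit STR "yes" (now at pos=14)
pos=15: emit ID 'y' (now at pos=16)
pos=17: emit ID 'k' (now at pos=18)
pos=19: emit PLUS '+'
pos=21: emit STAR '*'
pos=23: enter STRING mode
pos=23: emit STR "yes" (now at pos=28)
DONE. 9 tokens: [STR, ID, SEMI, STR, ID, ID, PLUS, STAR, STR]
Position 7: char is ';' -> SEMI

Answer: SEMI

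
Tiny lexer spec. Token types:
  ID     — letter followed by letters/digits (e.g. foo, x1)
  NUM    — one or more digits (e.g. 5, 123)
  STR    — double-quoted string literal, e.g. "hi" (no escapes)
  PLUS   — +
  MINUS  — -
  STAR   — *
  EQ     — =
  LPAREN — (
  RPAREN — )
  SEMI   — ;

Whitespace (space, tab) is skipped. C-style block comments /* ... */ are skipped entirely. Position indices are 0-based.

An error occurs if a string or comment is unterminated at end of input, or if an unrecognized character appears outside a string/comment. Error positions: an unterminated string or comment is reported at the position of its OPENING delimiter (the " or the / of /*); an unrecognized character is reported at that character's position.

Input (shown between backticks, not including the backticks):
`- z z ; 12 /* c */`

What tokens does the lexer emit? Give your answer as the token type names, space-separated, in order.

Answer: MINUS ID ID SEMI NUM

Derivation:
pos=0: emit MINUS '-'
pos=2: emit ID 'z' (now at pos=3)
pos=4: emit ID 'z' (now at pos=5)
pos=6: emit SEMI ';'
pos=8: emit NUM '12' (now at pos=10)
pos=11: enter COMMENT mode (saw '/*')
exit COMMENT mode (now at pos=18)
DONE. 5 tokens: [MINUS, ID, ID, SEMI, NUM]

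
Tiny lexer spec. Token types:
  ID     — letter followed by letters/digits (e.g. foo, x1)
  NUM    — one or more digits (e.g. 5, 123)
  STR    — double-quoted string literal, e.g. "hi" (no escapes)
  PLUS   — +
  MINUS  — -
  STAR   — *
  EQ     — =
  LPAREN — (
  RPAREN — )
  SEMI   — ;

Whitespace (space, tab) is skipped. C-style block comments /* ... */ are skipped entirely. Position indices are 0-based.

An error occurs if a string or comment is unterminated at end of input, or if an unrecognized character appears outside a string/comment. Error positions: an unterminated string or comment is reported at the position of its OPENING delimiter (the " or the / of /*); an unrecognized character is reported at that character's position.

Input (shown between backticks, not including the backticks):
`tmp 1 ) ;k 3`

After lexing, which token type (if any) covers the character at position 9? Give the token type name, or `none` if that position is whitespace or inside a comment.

Answer: ID

Derivation:
pos=0: emit ID 'tmp' (now at pos=3)
pos=4: emit NUM '1' (now at pos=5)
pos=6: emit RPAREN ')'
pos=8: emit SEMI ';'
pos=9: emit ID 'k' (now at pos=10)
pos=11: emit NUM '3' (now at pos=12)
DONE. 6 tokens: [ID, NUM, RPAREN, SEMI, ID, NUM]
Position 9: char is 'k' -> ID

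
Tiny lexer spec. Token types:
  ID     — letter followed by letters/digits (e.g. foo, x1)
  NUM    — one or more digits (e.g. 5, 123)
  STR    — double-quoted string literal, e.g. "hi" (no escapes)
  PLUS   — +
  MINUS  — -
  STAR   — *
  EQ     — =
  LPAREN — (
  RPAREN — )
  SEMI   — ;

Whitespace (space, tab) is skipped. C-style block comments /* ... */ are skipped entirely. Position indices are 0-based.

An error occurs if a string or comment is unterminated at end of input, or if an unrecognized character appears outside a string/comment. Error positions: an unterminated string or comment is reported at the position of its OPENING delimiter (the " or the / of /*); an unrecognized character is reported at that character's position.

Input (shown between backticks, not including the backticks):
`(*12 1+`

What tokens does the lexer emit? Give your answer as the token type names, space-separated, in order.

pos=0: emit LPAREN '('
pos=1: emit STAR '*'
pos=2: emit NUM '12' (now at pos=4)
pos=5: emit NUM '1' (now at pos=6)
pos=6: emit PLUS '+'
DONE. 5 tokens: [LPAREN, STAR, NUM, NUM, PLUS]

Answer: LPAREN STAR NUM NUM PLUS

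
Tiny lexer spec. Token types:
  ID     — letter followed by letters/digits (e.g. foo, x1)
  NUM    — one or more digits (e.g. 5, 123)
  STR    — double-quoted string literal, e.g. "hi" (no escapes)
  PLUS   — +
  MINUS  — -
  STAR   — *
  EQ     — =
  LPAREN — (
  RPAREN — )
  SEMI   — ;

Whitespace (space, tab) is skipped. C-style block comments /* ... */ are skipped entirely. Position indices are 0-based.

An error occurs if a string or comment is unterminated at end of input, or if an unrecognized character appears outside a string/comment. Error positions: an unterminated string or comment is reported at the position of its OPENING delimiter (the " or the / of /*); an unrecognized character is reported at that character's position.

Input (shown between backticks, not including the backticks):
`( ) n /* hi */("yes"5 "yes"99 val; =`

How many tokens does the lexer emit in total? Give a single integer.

pos=0: emit LPAREN '('
pos=2: emit RPAREN ')'
pos=4: emit ID 'n' (now at pos=5)
pos=6: enter COMMENT mode (saw '/*')
exit COMMENT mode (now at pos=14)
pos=14: emit LPAREN '('
pos=15: enter STRING mode
pos=15: emit STR "yes" (now at pos=20)
pos=20: emit NUM '5' (now at pos=21)
pos=22: enter STRING mode
pos=22: emit STR "yes" (now at pos=27)
pos=27: emit NUM '99' (now at pos=29)
pos=30: emit ID 'val' (now at pos=33)
pos=33: emit SEMI ';'
pos=35: emit EQ '='
DONE. 11 tokens: [LPAREN, RPAREN, ID, LPAREN, STR, NUM, STR, NUM, ID, SEMI, EQ]

Answer: 11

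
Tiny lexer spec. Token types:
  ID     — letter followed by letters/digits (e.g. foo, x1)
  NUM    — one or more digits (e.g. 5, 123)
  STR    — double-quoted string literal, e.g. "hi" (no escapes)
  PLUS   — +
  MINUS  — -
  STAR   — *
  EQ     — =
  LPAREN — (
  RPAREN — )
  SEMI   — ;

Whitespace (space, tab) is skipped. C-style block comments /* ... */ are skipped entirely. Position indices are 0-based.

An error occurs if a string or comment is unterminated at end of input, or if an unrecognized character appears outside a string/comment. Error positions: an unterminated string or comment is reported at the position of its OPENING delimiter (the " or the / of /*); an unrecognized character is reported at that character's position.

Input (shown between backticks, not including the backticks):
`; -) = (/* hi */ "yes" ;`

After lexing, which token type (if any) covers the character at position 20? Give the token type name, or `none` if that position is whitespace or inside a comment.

Answer: STR

Derivation:
pos=0: emit SEMI ';'
pos=2: emit MINUS '-'
pos=3: emit RPAREN ')'
pos=5: emit EQ '='
pos=7: emit LPAREN '('
pos=8: enter COMMENT mode (saw '/*')
exit COMMENT mode (now at pos=16)
pos=17: enter STRING mode
pos=17: emit STR "yes" (now at pos=22)
pos=23: emit SEMI ';'
DONE. 7 tokens: [SEMI, MINUS, RPAREN, EQ, LPAREN, STR, SEMI]
Position 20: char is 's' -> STR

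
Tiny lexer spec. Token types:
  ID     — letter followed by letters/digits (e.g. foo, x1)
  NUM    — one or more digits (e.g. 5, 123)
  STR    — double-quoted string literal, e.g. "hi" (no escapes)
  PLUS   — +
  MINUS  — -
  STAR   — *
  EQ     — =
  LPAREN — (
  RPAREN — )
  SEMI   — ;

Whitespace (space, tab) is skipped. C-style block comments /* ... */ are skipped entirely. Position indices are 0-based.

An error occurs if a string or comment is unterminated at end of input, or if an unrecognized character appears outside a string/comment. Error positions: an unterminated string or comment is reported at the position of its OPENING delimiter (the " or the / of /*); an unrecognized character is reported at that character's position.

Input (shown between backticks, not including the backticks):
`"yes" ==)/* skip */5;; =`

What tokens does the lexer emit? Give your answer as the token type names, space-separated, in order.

Answer: STR EQ EQ RPAREN NUM SEMI SEMI EQ

Derivation:
pos=0: enter STRING mode
pos=0: emit STR "yes" (now at pos=5)
pos=6: emit EQ '='
pos=7: emit EQ '='
pos=8: emit RPAREN ')'
pos=9: enter COMMENT mode (saw '/*')
exit COMMENT mode (now at pos=19)
pos=19: emit NUM '5' (now at pos=20)
pos=20: emit SEMI ';'
pos=21: emit SEMI ';'
pos=23: emit EQ '='
DONE. 8 tokens: [STR, EQ, EQ, RPAREN, NUM, SEMI, SEMI, EQ]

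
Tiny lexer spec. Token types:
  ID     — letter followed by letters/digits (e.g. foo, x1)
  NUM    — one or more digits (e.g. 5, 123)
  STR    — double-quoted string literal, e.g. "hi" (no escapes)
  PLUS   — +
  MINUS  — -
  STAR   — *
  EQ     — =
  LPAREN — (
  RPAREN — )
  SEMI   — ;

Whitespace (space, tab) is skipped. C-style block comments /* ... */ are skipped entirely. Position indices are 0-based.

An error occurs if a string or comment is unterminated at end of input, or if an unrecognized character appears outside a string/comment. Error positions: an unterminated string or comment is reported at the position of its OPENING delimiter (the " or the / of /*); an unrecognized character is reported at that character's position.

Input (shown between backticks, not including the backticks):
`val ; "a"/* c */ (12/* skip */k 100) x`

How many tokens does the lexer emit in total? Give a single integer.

pos=0: emit ID 'val' (now at pos=3)
pos=4: emit SEMI ';'
pos=6: enter STRING mode
pos=6: emit STR "a" (now at pos=9)
pos=9: enter COMMENT mode (saw '/*')
exit COMMENT mode (now at pos=16)
pos=17: emit LPAREN '('
pos=18: emit NUM '12' (now at pos=20)
pos=20: enter COMMENT mode (saw '/*')
exit COMMENT mode (now at pos=30)
pos=30: emit ID 'k' (now at pos=31)
pos=32: emit NUM '100' (now at pos=35)
pos=35: emit RPAREN ')'
pos=37: emit ID 'x' (now at pos=38)
DONE. 9 tokens: [ID, SEMI, STR, LPAREN, NUM, ID, NUM, RPAREN, ID]

Answer: 9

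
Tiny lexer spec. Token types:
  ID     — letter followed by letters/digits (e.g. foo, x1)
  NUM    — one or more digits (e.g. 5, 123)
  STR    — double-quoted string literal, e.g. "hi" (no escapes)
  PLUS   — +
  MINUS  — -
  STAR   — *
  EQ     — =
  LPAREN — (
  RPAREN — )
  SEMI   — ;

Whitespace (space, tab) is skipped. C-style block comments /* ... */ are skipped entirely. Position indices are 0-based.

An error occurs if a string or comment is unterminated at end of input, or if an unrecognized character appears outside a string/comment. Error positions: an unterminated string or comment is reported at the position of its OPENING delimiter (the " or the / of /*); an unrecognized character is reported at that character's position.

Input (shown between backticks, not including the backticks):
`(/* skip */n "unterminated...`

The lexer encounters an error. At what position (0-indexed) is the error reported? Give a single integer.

Answer: 13

Derivation:
pos=0: emit LPAREN '('
pos=1: enter COMMENT mode (saw '/*')
exit COMMENT mode (now at pos=11)
pos=11: emit ID 'n' (now at pos=12)
pos=13: enter STRING mode
pos=13: ERROR — unterminated string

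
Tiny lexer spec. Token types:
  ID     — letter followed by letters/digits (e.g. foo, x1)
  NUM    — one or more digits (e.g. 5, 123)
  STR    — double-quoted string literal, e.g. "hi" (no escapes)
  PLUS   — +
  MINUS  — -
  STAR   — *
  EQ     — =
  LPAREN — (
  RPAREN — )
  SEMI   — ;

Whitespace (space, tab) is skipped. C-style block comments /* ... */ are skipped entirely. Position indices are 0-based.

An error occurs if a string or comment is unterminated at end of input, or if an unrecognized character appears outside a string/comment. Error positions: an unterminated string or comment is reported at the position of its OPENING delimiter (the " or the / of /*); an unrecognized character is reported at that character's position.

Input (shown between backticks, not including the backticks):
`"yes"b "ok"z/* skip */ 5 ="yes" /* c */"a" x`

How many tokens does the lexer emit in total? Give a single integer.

Answer: 9

Derivation:
pos=0: enter STRING mode
pos=0: emit STR "yes" (now at pos=5)
pos=5: emit ID 'b' (now at pos=6)
pos=7: enter STRING mode
pos=7: emit STR "ok" (now at pos=11)
pos=11: emit ID 'z' (now at pos=12)
pos=12: enter COMMENT mode (saw '/*')
exit COMMENT mode (now at pos=22)
pos=23: emit NUM '5' (now at pos=24)
pos=25: emit EQ '='
pos=26: enter STRING mode
pos=26: emit STR "yes" (now at pos=31)
pos=32: enter COMMENT mode (saw '/*')
exit COMMENT mode (now at pos=39)
pos=39: enter STRING mode
pos=39: emit STR "a" (now at pos=42)
pos=43: emit ID 'x' (now at pos=44)
DONE. 9 tokens: [STR, ID, STR, ID, NUM, EQ, STR, STR, ID]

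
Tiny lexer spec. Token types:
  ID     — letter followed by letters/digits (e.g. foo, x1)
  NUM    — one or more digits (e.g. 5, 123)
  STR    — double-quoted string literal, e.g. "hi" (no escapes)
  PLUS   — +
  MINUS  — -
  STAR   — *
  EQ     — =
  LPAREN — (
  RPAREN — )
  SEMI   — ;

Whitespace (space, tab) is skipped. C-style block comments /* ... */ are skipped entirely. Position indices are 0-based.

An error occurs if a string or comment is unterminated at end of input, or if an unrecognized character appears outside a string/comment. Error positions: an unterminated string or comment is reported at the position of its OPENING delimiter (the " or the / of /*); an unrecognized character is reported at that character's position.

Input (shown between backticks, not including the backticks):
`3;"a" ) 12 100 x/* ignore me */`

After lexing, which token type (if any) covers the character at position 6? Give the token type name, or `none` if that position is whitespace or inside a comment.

Answer: RPAREN

Derivation:
pos=0: emit NUM '3' (now at pos=1)
pos=1: emit SEMI ';'
pos=2: enter STRING mode
pos=2: emit STR "a" (now at pos=5)
pos=6: emit RPAREN ')'
pos=8: emit NUM '12' (now at pos=10)
pos=11: emit NUM '100' (now at pos=14)
pos=15: emit ID 'x' (now at pos=16)
pos=16: enter COMMENT mode (saw '/*')
exit COMMENT mode (now at pos=31)
DONE. 7 tokens: [NUM, SEMI, STR, RPAREN, NUM, NUM, ID]
Position 6: char is ')' -> RPAREN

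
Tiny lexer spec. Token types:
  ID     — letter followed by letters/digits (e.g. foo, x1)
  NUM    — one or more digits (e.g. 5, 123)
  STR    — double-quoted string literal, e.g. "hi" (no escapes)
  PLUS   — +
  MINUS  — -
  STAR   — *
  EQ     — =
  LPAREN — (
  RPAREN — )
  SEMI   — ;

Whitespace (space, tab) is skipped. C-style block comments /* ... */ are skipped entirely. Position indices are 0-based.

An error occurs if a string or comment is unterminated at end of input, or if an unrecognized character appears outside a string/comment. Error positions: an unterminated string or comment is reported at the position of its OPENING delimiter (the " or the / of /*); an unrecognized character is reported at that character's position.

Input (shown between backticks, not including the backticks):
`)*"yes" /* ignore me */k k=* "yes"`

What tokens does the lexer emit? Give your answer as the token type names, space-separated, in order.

Answer: RPAREN STAR STR ID ID EQ STAR STR

Derivation:
pos=0: emit RPAREN ')'
pos=1: emit STAR '*'
pos=2: enter STRING mode
pos=2: emit STR "yes" (now at pos=7)
pos=8: enter COMMENT mode (saw '/*')
exit COMMENT mode (now at pos=23)
pos=23: emit ID 'k' (now at pos=24)
pos=25: emit ID 'k' (now at pos=26)
pos=26: emit EQ '='
pos=27: emit STAR '*'
pos=29: enter STRING mode
pos=29: emit STR "yes" (now at pos=34)
DONE. 8 tokens: [RPAREN, STAR, STR, ID, ID, EQ, STAR, STR]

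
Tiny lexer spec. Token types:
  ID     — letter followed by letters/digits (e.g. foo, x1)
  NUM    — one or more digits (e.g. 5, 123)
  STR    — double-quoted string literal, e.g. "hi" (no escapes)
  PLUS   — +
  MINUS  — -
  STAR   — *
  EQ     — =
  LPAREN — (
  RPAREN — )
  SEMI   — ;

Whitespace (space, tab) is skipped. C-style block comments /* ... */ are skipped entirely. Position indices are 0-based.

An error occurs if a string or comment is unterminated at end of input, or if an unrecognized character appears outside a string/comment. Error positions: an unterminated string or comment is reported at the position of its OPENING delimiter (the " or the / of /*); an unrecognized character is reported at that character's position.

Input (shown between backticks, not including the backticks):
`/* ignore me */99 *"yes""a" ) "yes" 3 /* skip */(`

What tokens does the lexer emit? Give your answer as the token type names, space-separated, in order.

pos=0: enter COMMENT mode (saw '/*')
exit COMMENT mode (now at pos=15)
pos=15: emit NUM '99' (now at pos=17)
pos=18: emit STAR '*'
pos=19: enter STRING mode
pos=19: emit STR "yes" (now at pos=24)
pos=24: enter STRING mode
pos=24: emit STR "a" (now at pos=27)
pos=28: emit RPAREN ')'
pos=30: enter STRING mode
pos=30: emit STR "yes" (now at pos=35)
pos=36: emit NUM '3' (now at pos=37)
pos=38: enter COMMENT mode (saw '/*')
exit COMMENT mode (now at pos=48)
pos=48: emit LPAREN '('
DONE. 8 tokens: [NUM, STAR, STR, STR, RPAREN, STR, NUM, LPAREN]

Answer: NUM STAR STR STR RPAREN STR NUM LPAREN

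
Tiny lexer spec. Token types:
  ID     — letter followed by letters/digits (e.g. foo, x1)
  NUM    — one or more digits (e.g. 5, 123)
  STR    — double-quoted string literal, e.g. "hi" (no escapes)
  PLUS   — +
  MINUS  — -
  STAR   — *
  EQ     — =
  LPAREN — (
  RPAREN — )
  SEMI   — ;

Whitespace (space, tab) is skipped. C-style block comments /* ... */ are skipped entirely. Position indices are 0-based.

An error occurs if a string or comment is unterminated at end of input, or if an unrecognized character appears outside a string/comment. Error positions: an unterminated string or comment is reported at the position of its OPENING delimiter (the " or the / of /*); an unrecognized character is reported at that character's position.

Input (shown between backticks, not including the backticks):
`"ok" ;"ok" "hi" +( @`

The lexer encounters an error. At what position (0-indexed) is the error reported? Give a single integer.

pos=0: enter STRING mode
pos=0: emit STR "ok" (now at pos=4)
pos=5: emit SEMI ';'
pos=6: enter STRING mode
pos=6: emit STR "ok" (now at pos=10)
pos=11: enter STRING mode
pos=11: emit STR "hi" (now at pos=15)
pos=16: emit PLUS '+'
pos=17: emit LPAREN '('
pos=19: ERROR — unrecognized char '@'

Answer: 19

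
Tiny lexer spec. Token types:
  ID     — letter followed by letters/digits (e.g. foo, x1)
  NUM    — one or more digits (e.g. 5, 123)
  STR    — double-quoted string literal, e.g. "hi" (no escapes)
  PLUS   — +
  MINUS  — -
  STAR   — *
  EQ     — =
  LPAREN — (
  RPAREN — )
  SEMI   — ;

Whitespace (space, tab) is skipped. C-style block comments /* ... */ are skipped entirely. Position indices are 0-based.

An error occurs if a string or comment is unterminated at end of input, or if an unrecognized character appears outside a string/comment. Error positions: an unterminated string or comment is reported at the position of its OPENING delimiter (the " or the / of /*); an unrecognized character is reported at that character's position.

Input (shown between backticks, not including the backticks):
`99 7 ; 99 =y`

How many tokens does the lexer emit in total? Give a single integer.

Answer: 6

Derivation:
pos=0: emit NUM '99' (now at pos=2)
pos=3: emit NUM '7' (now at pos=4)
pos=5: emit SEMI ';'
pos=7: emit NUM '99' (now at pos=9)
pos=10: emit EQ '='
pos=11: emit ID 'y' (now at pos=12)
DONE. 6 tokens: [NUM, NUM, SEMI, NUM, EQ, ID]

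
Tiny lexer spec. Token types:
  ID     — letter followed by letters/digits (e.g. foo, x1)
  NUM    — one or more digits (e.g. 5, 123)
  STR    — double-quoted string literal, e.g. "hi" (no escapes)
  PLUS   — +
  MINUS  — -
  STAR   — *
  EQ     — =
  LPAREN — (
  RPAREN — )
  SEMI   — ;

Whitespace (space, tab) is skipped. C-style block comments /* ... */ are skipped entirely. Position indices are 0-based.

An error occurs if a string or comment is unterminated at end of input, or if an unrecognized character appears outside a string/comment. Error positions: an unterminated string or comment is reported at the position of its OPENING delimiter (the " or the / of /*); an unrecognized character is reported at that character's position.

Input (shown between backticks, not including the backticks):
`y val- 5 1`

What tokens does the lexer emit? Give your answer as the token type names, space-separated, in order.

Answer: ID ID MINUS NUM NUM

Derivation:
pos=0: emit ID 'y' (now at pos=1)
pos=2: emit ID 'val' (now at pos=5)
pos=5: emit MINUS '-'
pos=7: emit NUM '5' (now at pos=8)
pos=9: emit NUM '1' (now at pos=10)
DONE. 5 tokens: [ID, ID, MINUS, NUM, NUM]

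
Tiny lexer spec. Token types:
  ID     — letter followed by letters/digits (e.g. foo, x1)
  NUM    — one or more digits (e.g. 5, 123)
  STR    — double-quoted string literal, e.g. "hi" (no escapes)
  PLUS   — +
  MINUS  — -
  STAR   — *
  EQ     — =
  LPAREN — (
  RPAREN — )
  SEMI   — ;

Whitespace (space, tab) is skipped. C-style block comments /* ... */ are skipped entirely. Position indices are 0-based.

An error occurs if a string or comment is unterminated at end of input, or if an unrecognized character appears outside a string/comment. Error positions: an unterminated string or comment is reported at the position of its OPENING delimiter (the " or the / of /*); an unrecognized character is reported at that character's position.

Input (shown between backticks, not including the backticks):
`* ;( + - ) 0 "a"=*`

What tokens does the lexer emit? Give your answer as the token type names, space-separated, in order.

pos=0: emit STAR '*'
pos=2: emit SEMI ';'
pos=3: emit LPAREN '('
pos=5: emit PLUS '+'
pos=7: emit MINUS '-'
pos=9: emit RPAREN ')'
pos=11: emit NUM '0' (now at pos=12)
pos=13: enter STRING mode
pos=13: emit STR "a" (now at pos=16)
pos=16: emit EQ '='
pos=17: emit STAR '*'
DONE. 10 tokens: [STAR, SEMI, LPAREN, PLUS, MINUS, RPAREN, NUM, STR, EQ, STAR]

Answer: STAR SEMI LPAREN PLUS MINUS RPAREN NUM STR EQ STAR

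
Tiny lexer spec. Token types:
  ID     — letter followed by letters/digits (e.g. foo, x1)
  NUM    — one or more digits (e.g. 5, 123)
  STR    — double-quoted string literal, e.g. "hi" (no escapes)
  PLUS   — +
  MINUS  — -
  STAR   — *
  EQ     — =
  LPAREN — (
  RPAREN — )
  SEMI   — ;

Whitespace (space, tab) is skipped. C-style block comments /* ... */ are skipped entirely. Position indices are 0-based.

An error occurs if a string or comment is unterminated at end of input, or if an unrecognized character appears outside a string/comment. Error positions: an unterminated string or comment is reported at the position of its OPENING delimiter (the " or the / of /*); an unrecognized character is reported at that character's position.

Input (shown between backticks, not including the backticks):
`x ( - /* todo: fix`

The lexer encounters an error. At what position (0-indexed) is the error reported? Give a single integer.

pos=0: emit ID 'x' (now at pos=1)
pos=2: emit LPAREN '('
pos=4: emit MINUS '-'
pos=6: enter COMMENT mode (saw '/*')
pos=6: ERROR — unterminated comment (reached EOF)

Answer: 6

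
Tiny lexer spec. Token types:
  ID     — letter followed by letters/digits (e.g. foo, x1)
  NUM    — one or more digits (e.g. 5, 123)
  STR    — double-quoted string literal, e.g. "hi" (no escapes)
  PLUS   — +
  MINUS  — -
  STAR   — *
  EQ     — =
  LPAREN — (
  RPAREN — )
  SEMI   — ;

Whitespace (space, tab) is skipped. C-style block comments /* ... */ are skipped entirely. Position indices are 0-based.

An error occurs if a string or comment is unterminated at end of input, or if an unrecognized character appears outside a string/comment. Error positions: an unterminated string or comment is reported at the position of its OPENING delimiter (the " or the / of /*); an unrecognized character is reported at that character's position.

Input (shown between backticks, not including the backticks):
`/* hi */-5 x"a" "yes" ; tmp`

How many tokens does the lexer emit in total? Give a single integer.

Answer: 7

Derivation:
pos=0: enter COMMENT mode (saw '/*')
exit COMMENT mode (now at pos=8)
pos=8: emit MINUS '-'
pos=9: emit NUM '5' (now at pos=10)
pos=11: emit ID 'x' (now at pos=12)
pos=12: enter STRING mode
pos=12: emit STR "a" (now at pos=15)
pos=16: enter STRING mode
pos=16: emit STR "yes" (now at pos=21)
pos=22: emit SEMI ';'
pos=24: emit ID 'tmp' (now at pos=27)
DONE. 7 tokens: [MINUS, NUM, ID, STR, STR, SEMI, ID]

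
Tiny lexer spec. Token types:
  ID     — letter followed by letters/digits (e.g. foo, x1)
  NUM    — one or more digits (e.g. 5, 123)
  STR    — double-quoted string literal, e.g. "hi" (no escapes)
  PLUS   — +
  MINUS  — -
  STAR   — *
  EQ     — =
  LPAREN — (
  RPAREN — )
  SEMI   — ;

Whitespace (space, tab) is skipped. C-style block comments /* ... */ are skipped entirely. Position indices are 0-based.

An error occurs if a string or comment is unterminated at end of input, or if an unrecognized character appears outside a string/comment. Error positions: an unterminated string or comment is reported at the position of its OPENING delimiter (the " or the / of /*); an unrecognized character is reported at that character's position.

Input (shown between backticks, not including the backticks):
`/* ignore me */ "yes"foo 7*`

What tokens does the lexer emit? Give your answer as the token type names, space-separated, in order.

pos=0: enter COMMENT mode (saw '/*')
exit COMMENT mode (now at pos=15)
pos=16: enter STRING mode
pos=16: emit STR "yes" (now at pos=21)
pos=21: emit ID 'foo' (now at pos=24)
pos=25: emit NUM '7' (now at pos=26)
pos=26: emit STAR '*'
DONE. 4 tokens: [STR, ID, NUM, STAR]

Answer: STR ID NUM STAR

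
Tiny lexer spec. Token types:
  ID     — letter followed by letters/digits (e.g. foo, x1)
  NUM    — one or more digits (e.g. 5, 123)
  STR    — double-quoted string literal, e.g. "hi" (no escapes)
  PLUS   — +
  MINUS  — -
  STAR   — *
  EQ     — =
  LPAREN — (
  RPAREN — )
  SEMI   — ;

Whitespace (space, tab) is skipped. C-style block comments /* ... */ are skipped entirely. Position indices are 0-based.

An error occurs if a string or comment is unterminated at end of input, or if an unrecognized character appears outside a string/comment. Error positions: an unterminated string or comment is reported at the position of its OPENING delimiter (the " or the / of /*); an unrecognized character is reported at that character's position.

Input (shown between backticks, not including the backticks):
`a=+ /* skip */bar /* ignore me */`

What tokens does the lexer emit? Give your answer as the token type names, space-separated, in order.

Answer: ID EQ PLUS ID

Derivation:
pos=0: emit ID 'a' (now at pos=1)
pos=1: emit EQ '='
pos=2: emit PLUS '+'
pos=4: enter COMMENT mode (saw '/*')
exit COMMENT mode (now at pos=14)
pos=14: emit ID 'bar' (now at pos=17)
pos=18: enter COMMENT mode (saw '/*')
exit COMMENT mode (now at pos=33)
DONE. 4 tokens: [ID, EQ, PLUS, ID]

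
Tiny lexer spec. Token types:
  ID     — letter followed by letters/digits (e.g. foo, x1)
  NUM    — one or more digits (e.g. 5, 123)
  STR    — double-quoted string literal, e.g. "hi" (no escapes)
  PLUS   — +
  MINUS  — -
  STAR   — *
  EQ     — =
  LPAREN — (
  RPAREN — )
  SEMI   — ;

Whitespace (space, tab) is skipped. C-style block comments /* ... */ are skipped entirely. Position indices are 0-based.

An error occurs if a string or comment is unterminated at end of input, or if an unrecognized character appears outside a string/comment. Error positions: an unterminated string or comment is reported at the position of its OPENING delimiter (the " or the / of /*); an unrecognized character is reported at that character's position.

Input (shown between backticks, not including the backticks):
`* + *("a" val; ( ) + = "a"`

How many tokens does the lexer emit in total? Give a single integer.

pos=0: emit STAR '*'
pos=2: emit PLUS '+'
pos=4: emit STAR '*'
pos=5: emit LPAREN '('
pos=6: enter STRING mode
pos=6: emit STR "a" (now at pos=9)
pos=10: emit ID 'val' (now at pos=13)
pos=13: emit SEMI ';'
pos=15: emit LPAREN '('
pos=17: emit RPAREN ')'
pos=19: emit PLUS '+'
pos=21: emit EQ '='
pos=23: enter STRING mode
pos=23: emit STR "a" (now at pos=26)
DONE. 12 tokens: [STAR, PLUS, STAR, LPAREN, STR, ID, SEMI, LPAREN, RPAREN, PLUS, EQ, STR]

Answer: 12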